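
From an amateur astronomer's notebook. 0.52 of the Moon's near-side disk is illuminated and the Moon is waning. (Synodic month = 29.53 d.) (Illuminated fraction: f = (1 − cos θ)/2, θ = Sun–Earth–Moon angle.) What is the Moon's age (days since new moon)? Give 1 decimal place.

From f = (1 − cos θ)/2: cos θ = 1 − 2×0.52 = -0.040; arccos → 92.3°.
Waning ⇒ past full, so θ = 360° − 92.3° = 267.7°.
Age = 29.53 × 267.7°/360° ≈ 21.96 days.

22.0 days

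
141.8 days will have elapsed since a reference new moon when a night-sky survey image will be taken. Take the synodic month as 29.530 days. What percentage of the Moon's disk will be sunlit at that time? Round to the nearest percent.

34%

141.8/29.530 = 4.802 lunations, so 4 complete cycles and 23.68 d into the next.
Phase angle: θ = 360°·(23.68 d)/(29.530 d) = 288.7°.
With cos θ = 0.320, the lit fraction is (1 − 0.320)/2 ≈ 0.340, so 34%.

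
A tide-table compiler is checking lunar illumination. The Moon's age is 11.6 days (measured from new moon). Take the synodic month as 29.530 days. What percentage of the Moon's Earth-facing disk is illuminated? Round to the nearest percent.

89%

The Moon has covered 11.6/29.530 of its cycle, so θ ≈ 360° × 11.6/29.530 = 141.4°.
With cos θ = (-0.782), the lit fraction is (1 − (-0.782))/2 ≈ 0.891, so 89%.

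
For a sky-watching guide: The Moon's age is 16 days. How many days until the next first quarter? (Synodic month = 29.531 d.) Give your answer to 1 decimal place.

20.9 days

First quarter is 0.25 of the way through the cycle: age 0.25 × 29.531 = 7.383 d.
Already past this cycle's first quarter; the next is at 7.383 + 29.531 = 36.914 d, so 36.914 − 16 = 20.914 days.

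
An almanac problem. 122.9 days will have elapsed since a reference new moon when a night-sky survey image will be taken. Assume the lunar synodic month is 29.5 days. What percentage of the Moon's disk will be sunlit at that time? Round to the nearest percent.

25%

Reduce mod P: 122.9 − 4×29.5 = 4.90 d into the current lunation.
Elongation θ = 360° × 4.90/29.5 ≈ 59.8°.
Illuminated fraction = (1 − cos 59.8°)/2 = (1 − 0.503)/2 ≈ 0.248, so 25%.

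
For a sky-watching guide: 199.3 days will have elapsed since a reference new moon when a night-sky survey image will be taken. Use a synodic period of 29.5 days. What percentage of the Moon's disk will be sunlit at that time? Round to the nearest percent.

48%

199.3/29.5 = 6.756 lunations, so 6 complete cycles and 22.30 d into the next.
Phase angle: θ = 360°·(22.30 d)/(29.5 d) = 272.1°.
cos 272.1° = 0.037, so f = (1 − 0.037)/2 = 0.481, so 48%.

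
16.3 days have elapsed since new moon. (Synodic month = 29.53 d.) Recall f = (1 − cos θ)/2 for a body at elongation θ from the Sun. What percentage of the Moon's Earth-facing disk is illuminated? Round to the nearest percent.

97%

The Moon has covered 16.3/29.53 of its cycle, so θ ≈ 360° × 16.3/29.53 = 198.7°.
With cos θ = (-0.947), the lit fraction is (1 − (-0.947))/2 ≈ 0.974, so 97%.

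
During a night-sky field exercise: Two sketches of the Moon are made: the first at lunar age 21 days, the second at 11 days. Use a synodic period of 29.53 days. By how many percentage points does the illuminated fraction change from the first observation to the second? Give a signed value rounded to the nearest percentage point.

+23 percentage points

θ₁ = 360° × 21/29.53 = 256.0°, f₁ = (1 − cos θ₁)/2 = 0.621.
θ₂ = 360° × 11/29.53 = 134.1°, f₂ = (1 − cos θ₂)/2 = 0.848.
Change = f₂ − f₁ = +0.227 → +23 percentage points.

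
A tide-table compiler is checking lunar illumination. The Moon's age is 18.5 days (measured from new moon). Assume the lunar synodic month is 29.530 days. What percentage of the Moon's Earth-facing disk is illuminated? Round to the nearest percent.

85%

Phase angle: θ = 360°·(18.5 d)/(29.530 d) = 225.5°.
Illuminated fraction = (1 − cos 225.5°)/2 = (1 − (-0.700))/2 ≈ 0.850, so 85%.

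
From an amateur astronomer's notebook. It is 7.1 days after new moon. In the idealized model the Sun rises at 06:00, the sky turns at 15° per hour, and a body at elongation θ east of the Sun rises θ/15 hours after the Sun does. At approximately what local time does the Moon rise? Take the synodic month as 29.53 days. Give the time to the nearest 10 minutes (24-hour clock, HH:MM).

The Moon has covered 7.1/29.53 of its cycle, so θ ≈ 360° × 7.1/29.53 = 86.6°.
The Moon trails the Sun by θ/15 = 86.6/15 ≈ 5.77 hours.
06:00 + 5.770 h ≈ 11:46 → 11:50 to the nearest ten minutes.

11:50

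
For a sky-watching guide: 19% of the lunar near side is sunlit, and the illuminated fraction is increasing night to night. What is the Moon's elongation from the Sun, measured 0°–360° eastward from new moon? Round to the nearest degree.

52°

Invert f = (1 − cos θ)/2 to get cos θ = 1 − 2(0.19) = 0.620, hence θ₀ = arccos 0.620 = 51.7°.
The Moon is waxing (0°–180°), so θ = 51.7° directly.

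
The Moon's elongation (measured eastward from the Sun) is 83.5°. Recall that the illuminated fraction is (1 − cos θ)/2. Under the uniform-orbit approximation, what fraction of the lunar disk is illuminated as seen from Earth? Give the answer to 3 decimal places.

cos 83.5° = 0.113, so f = (1 − 0.113)/2 = 0.443.

0.443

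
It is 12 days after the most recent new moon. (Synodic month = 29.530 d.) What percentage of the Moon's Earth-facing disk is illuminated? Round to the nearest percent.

Phase angle: θ = 360°·(12 d)/(29.530 d) = 146.3°.
cos 146.3° = (-0.832), so f = (1 − (-0.832))/2 = 0.916, so 92%.

92%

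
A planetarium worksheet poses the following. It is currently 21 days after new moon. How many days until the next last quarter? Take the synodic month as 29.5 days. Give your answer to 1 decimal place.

1.1 days

Last quarter is 0.75 of the way through the cycle: age 0.75 × 29.5 = 22.125 d.
That is 22.125 − 21 = 1.125 days ahead.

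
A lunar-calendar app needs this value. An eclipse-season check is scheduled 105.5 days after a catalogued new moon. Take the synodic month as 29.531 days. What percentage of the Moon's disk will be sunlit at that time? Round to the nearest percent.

95%

105.5/29.531 = 3.573 lunations, so 3 complete cycles and 16.91 d into the next.
Elongation θ = 360° × 16.91/29.531 ≈ 206.1°.
cos 206.1° = (-0.898), so f = (1 − (-0.898))/2 = 0.949, so 95%.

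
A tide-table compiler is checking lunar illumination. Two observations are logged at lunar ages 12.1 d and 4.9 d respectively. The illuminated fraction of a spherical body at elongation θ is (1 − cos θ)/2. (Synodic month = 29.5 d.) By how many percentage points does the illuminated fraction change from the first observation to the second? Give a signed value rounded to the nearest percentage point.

First observation: θ = 360°·12.1/29.5 = 147.7°, so f = 0.922.
Second observation: θ = 59.8°, f = 0.248.
Δf = 0.248 − 0.922 = -0.674, i.e. -67 pp.

-67 pp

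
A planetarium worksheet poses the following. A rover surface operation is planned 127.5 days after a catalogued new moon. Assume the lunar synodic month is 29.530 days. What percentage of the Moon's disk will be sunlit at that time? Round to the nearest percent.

Reduce mod P: 127.5 − 4×29.530 = 9.38 d into the current lunation.
Phase angle: θ = 360°·(9.38 d)/(29.530 d) = 114.4°.
Illuminated fraction = (1 − cos 114.4°)/2 = (1 − (-0.412))/2 ≈ 0.706, so 71%.

71%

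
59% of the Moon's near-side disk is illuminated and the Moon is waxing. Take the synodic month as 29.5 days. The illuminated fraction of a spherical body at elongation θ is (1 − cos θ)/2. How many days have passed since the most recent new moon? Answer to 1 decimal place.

8.2 days

From f = (1 − cos θ)/2: cos θ = 1 − 2×0.59 = -0.180; arccos → 100.4°.
Before full moon the principal value applies: θ = 100.4°.
Age = 29.5 × 100.4°/360° ≈ 8.22 days.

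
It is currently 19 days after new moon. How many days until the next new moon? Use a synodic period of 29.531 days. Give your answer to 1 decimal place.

10.5 days

The next new moon completes the synodic month: 29.531 − 19 = 10.531 days.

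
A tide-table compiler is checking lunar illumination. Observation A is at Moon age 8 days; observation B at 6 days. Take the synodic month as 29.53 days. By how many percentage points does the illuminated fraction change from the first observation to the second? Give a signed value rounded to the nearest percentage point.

-21 percentage points

θ₁ = 360° × 8/29.53 = 97.5°, f₁ = (1 − cos θ₁)/2 = 0.566.
θ₂ = 360° × 6/29.53 = 73.1°, f₂ = (1 − cos θ₂)/2 = 0.355.
Change = f₂ − f₁ = -0.210 → -21 percentage points.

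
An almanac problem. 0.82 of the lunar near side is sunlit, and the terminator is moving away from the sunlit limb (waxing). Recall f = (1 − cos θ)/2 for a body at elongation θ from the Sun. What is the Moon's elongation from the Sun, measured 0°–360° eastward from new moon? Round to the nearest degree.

cos θ = 1 − 2f = -0.640, giving a principal value of 129.8°.
Waxing ⇒ before full, so θ = 129.8°.

130°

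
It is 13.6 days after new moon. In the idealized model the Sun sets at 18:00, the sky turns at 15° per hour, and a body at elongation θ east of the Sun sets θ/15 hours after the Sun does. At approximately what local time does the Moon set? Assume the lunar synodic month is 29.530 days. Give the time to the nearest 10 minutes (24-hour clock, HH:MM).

05:00

Phase angle: θ = 360°·(13.6 d)/(29.530 d) = 165.8°.
At 15° of sky rotation per hour, 165.8° corresponds to a 11.05 h lag.
18:00 + 11.053 h ≈ 05:03 → 05:00 to the nearest ten minutes.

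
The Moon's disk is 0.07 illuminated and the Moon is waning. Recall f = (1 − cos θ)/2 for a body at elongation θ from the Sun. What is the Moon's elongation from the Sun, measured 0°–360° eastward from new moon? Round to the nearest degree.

cos θ = 1 − 2f = 0.860, giving a principal value of 30.7°.
Since the Moon is past full (waning), take the reflex angle: θ = 360° − 30.7° = 329.3°.

329°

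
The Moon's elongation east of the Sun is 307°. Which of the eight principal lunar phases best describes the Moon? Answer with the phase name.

The waning crescent sector spans roughly 292°–338°; 307° falls inside it.

waning crescent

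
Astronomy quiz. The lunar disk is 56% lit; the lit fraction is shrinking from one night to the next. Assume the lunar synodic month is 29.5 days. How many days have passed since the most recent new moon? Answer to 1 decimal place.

Invert f = (1 − cos θ)/2 to get cos θ = 1 − 2(0.56) = -0.120, hence θ₀ = arccos -0.120 = 96.9°.
A waning Moon lies in 180°–360°, so θ = 360° − 96.9° = 263.1°.
At 360°/29.5 d per day, 263.1° corresponds to 21.56 days.

21.6 days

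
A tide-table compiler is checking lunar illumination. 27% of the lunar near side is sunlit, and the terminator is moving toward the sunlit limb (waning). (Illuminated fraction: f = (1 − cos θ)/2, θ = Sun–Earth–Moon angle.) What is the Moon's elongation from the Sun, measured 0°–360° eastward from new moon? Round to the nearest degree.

From f = (1 − cos θ)/2: cos θ = 1 − 2×0.27 = 0.460; arccos → 62.6°.
A waning Moon lies in 180°–360°, so θ = 360° − 62.6° = 297.4°.

297°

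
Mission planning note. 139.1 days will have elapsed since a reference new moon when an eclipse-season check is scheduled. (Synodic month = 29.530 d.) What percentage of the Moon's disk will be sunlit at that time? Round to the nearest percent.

62%

Reduce mod P: 139.1 − 4×29.530 = 20.98 d into the current lunation.
Elongation θ = 360° × 20.98/29.530 ≈ 255.8°.
cos 255.8° = (-0.246), so f = (1 − (-0.246))/2 = 0.623, so 62%.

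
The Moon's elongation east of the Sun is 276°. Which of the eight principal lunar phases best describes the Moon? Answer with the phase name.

The last quarter sector spans roughly 248°–292°; 276° falls inside it.

last quarter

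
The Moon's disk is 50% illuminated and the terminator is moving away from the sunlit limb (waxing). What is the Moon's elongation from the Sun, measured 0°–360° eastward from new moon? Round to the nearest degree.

90°

cos θ = 1 − 2f = 0.000, giving a principal value of 90.0°.
Before full moon the principal value applies: θ = 90.0°.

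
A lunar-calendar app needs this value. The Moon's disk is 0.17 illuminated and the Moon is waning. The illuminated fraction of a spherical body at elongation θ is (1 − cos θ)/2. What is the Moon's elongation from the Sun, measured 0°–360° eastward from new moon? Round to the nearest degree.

311°

From f = (1 − cos θ)/2: cos θ = 1 − 2×0.17 = 0.660; arccos → 48.7°.
Since the Moon is past full (waning), take the reflex angle: θ = 360° − 48.7° = 311.3°.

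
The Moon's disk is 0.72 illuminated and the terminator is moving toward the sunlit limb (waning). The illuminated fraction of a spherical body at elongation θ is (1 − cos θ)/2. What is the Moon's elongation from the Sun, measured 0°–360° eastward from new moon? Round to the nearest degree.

cos θ = 1 − 2f = -0.440, giving a principal value of 116.1°.
Since the Moon is past full (waning), take the reflex angle: θ = 360° − 116.1° = 243.9°.

244°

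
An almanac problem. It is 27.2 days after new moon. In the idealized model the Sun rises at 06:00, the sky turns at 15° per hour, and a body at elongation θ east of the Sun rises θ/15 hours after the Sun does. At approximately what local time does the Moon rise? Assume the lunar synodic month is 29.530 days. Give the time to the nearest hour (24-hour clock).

04:00

The Moon has covered 27.2/29.530 of its cycle, so θ ≈ 360° × 27.2/29.530 = 331.6°.
The Moon trails the Sun by θ/15 = 331.6/15 ≈ 22.11 hours.
06:00 + 22.11 h ≈ 04:06 → 04:00 to the nearest hour.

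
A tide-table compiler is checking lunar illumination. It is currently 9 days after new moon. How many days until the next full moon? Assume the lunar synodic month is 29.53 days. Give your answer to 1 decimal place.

Full moon is 0.5 of the way through the cycle: age 0.5 × 29.53 = 14.765 d.
That is 14.765 − 9 = 5.765 days ahead.

5.8 days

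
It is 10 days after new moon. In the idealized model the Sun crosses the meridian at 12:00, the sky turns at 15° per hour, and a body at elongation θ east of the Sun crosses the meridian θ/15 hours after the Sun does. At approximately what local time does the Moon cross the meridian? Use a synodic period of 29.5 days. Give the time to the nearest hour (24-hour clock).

20:00

Elongation θ = 360° × 10/29.5 ≈ 122.0°.
Delay after the Sun = 122.0° / (15°/h) ≈ 8.14 h.
12:00 + 8.14 h ≈ 20:08 → 20:00 to the nearest hour.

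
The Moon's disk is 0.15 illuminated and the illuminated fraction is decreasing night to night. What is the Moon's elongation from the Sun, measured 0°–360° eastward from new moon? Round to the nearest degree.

Invert f = (1 − cos θ)/2 to get cos θ = 1 − 2(0.15) = 0.700, hence θ₀ = arccos 0.700 = 45.6°.
Since the Moon is past full (waning), take the reflex angle: θ = 360° − 45.6° = 314.4°.

314°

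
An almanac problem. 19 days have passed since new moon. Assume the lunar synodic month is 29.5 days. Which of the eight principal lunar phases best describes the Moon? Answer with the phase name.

θ ≈ 360° × 19/29.5 = 232°, which falls in the waning gibbous sector.

waning gibbous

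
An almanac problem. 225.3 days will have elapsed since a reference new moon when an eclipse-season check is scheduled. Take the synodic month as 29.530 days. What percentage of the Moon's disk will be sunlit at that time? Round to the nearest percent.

225.3 d spans 7 complete synodic months (7 × 29.530 = 206.71 d) plus 18.59 d.
Elongation θ = 360° × 18.59/29.530 ≈ 226.6°.
Illuminated fraction = (1 − cos 226.6°)/2 = (1 − (-0.687))/2 ≈ 0.843, so 84%.

84%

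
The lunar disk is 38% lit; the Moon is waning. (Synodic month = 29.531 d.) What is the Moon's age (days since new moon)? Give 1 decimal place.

23.3 days

From f = (1 − cos θ)/2: cos θ = 1 − 2×0.38 = 0.240; arccos → 76.1°.
Waning ⇒ past full, so θ = 360° − 76.1° = 283.9°.
At 360°/29.531 d per day, 283.9° corresponds to 23.29 days.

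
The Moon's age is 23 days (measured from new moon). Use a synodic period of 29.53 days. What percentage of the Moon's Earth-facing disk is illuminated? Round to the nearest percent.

Phase angle: θ = 360°·(23 d)/(29.53 d) = 280.4°.
Illuminated fraction = (1 − cos 280.4°)/2 = (1 − 0.180)/2 ≈ 0.410, so 41%.

41%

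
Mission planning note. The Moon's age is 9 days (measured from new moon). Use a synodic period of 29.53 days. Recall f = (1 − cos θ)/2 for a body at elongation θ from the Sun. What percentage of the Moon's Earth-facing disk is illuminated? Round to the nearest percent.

67%

Elongation θ = 360° × 9/29.53 ≈ 109.7°.
With cos θ = (-0.337), the lit fraction is (1 − (-0.337))/2 ≈ 0.669, so 67%.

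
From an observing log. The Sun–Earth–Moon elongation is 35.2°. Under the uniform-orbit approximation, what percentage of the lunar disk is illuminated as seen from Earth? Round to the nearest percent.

Half-versine of 35.2°: (1 − 0.817)/2 = 0.091, i.e. 9%.

9%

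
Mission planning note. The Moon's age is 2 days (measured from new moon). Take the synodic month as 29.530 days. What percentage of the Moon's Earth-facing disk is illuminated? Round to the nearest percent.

4%

Elongation θ = 360° × 2/29.530 ≈ 24.4°.
Illuminated fraction = (1 − cos 24.4°)/2 = (1 − 0.911)/2 ≈ 0.045, so 4%.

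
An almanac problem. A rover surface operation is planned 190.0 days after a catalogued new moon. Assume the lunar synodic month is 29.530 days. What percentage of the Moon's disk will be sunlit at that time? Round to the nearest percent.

190.0 d spans 6 complete synodic months (6 × 29.530 = 177.18 d) plus 12.82 d.
The Moon has covered 12.82/29.530 of its cycle, so θ ≈ 360° × 12.82/29.530 = 156.3°.
cos 156.3° = (-0.916), so f = (1 − (-0.916))/2 = 0.958, so 96%.

96%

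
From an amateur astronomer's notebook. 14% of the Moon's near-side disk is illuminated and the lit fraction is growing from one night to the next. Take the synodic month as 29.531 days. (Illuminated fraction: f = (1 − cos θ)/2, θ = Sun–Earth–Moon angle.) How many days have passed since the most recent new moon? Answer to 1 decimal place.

3.6 days

cos θ = 1 − 2f = 0.720, giving a principal value of 43.9°.
Before full moon the principal value applies: θ = 43.9°.
At 360°/29.531 d per day, 43.9° corresponds to 3.60 days.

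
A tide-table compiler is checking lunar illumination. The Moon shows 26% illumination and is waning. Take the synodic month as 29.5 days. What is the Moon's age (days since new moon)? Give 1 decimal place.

From f = (1 − cos θ)/2: cos θ = 1 − 2×0.26 = 0.480; arccos → 61.3°.
Since the Moon is past full (waning), take the reflex angle: θ = 360° − 61.3° = 298.7°.
At 360°/29.5 d per day, 298.7° corresponds to 24.48 days.

24.5 days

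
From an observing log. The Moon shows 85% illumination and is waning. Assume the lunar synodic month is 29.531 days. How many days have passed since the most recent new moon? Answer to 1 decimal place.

From f = (1 − cos θ)/2: cos θ = 1 − 2×0.85 = -0.700; arccos → 134.4°.
Since the Moon is past full (waning), take the reflex angle: θ = 360° − 134.4° = 225.6°.
At 360°/29.531 d per day, 225.6° corresponds to 18.50 days.

18.5 days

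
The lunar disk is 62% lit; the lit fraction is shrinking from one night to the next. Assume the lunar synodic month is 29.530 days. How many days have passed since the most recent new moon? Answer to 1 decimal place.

21.0 days

From f = (1 − cos θ)/2: cos θ = 1 − 2×0.62 = -0.240; arccos → 103.9°.
Waning ⇒ past full, so θ = 360° − 103.9° = 256.1°.
Age = 29.530 × 256.1°/360° ≈ 21.01 days.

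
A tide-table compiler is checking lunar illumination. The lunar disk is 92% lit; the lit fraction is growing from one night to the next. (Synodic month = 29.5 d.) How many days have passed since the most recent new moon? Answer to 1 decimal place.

12.1 days

From f = (1 − cos θ)/2: cos θ = 1 − 2×0.92 = -0.840; arccos → 147.1°.
Waxing ⇒ before full, so θ = 147.1°.
Age = 29.5 × 147.1°/360° ≈ 12.06 days.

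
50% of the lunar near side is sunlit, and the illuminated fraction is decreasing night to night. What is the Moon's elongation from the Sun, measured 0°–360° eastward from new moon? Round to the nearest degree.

270°

From f = (1 − cos θ)/2: cos θ = 1 − 2×0.50 = 0.000; arccos → 90.0°.
Since the Moon is past full (waning), take the reflex angle: θ = 360° − 90.0° = 270.0°.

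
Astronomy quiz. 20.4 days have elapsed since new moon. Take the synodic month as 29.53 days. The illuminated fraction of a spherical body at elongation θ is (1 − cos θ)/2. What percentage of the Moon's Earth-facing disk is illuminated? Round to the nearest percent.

Phase angle: θ = 360°·(20.4 d)/(29.53 d) = 248.7°.
With cos θ = (-0.363), the lit fraction is (1 − (-0.363))/2 ≈ 0.682, so 68%.

68%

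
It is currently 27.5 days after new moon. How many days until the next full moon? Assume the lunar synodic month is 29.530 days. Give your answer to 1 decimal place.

16.8 days

Full moon is 0.5 of the way through the cycle: age 0.5 × 29.530 = 14.765 d.
This lunation's full moon (14.765 d) has passed, so add one period: 44.295 − 27.5 = 16.795 days.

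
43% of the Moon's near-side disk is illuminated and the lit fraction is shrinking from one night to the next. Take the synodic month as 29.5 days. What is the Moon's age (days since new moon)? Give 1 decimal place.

22.8 days

From f = (1 − cos θ)/2: cos θ = 1 − 2×0.43 = 0.140; arccos → 82.0°.
Since the Moon is past full (waning), take the reflex angle: θ = 360° − 82.0° = 278.0°.
That fraction of the synodic month is 278.0/360 × 29.5 d ≈ 22.78 d.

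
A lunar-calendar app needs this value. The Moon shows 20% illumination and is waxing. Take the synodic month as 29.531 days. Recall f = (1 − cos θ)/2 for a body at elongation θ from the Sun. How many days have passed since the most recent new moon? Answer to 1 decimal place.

4.4 days

cos θ = 1 − 2f = 0.600, giving a principal value of 53.1°.
Waxing ⇒ before full, so θ = 53.1°.
At 360°/29.531 d per day, 53.1° corresponds to 4.36 days.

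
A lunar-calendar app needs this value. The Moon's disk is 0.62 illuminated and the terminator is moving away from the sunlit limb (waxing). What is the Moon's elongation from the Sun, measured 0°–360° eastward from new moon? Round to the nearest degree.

Invert f = (1 − cos θ)/2 to get cos θ = 1 − 2(0.62) = -0.240, hence θ₀ = arccos -0.240 = 103.9°.
Waxing ⇒ before full, so θ = 103.9°.

104°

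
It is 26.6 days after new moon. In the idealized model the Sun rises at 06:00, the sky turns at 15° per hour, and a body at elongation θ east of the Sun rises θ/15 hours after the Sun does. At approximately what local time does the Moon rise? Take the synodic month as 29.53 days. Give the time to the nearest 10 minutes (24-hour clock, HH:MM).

03:40

The Moon has covered 26.6/29.53 of its cycle, so θ ≈ 360° × 26.6/29.53 = 324.3°.
The Moon trails the Sun by θ/15 = 324.3/15 ≈ 21.62 hours.
06:00 + 21.619 h ≈ 03:37 → 03:40 to the nearest ten minutes.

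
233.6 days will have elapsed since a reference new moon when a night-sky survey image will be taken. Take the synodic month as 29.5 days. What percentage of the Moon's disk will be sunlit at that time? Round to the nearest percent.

Reduce mod P: 233.6 − 7×29.5 = 27.10 d into the current lunation.
Phase angle: θ = 360°·(27.10 d)/(29.5 d) = 330.7°.
With cos θ = 0.872, the lit fraction is (1 − 0.872)/2 ≈ 0.064, so 6%.

6%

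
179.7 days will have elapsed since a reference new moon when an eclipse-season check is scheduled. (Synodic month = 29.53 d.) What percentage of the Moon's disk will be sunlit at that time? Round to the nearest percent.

7%

179.7/29.53 = 6.085 lunations, so 6 complete cycles and 2.52 d into the next.
Phase angle: θ = 360°·(2.52 d)/(29.53 d) = 30.7°.
With cos θ = 0.860, the lit fraction is (1 − 0.860)/2 ≈ 0.070, so 7%.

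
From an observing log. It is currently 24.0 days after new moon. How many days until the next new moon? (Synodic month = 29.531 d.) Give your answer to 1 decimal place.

The next new moon completes the synodic month: 29.531 − 24.0 = 5.531 days.

5.5 days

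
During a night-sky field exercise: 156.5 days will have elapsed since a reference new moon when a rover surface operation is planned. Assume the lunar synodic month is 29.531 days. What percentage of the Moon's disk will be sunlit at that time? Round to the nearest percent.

156.5 d spans 5 complete synodic months (5 × 29.531 = 147.66 d) plus 8.84 d.
Elongation θ = 360° × 8.84/29.531 ≈ 107.8°.
With cos θ = (-0.306), the lit fraction is (1 − (-0.306))/2 ≈ 0.653, so 65%.

65%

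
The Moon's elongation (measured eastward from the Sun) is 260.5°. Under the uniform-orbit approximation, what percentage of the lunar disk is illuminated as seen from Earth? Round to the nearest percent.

f = (1 − cos 260.5°)/2 = (1 − (-0.165))/2 ≈ 0.583, i.e. 58%.

58%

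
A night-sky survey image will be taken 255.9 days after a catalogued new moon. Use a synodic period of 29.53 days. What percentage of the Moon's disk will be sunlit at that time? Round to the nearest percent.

75%

255.9 d spans 8 complete synodic months (8 × 29.53 = 236.24 d) plus 19.66 d.
Phase angle: θ = 360°·(19.66 d)/(29.53 d) = 239.7°.
Illuminated fraction = (1 − cos 239.7°)/2 = (1 − (-0.505))/2 ≈ 0.752, so 75%.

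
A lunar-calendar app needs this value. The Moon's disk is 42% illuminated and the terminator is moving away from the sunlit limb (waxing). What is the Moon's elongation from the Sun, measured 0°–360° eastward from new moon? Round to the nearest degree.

Invert f = (1 − cos θ)/2 to get cos θ = 1 − 2(0.42) = 0.160, hence θ₀ = arccos 0.160 = 80.8°.
Waxing ⇒ before full, so θ = 80.8°.

81°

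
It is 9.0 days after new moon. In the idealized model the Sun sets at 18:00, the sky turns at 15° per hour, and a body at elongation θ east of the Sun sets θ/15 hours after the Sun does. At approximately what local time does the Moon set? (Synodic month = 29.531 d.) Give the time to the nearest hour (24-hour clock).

Elongation θ = 360° × 9.0/29.531 ≈ 109.7°.
Delay after the Sun = 109.7° / (15°/h) ≈ 7.31 h.
18:00 + 7.31 h ≈ 01:19 → 01:00 to the nearest hour.

01:00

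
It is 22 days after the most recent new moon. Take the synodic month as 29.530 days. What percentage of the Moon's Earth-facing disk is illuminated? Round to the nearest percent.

Phase angle: θ = 360°·(22 d)/(29.530 d) = 268.2°.
With cos θ = (-0.031), the lit fraction is (1 − (-0.031))/2 ≈ 0.516, so 52%.

52%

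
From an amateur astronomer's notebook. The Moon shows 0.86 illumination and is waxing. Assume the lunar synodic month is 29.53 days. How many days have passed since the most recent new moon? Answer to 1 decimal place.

Invert f = (1 − cos θ)/2 to get cos θ = 1 − 2(0.86) = -0.720, hence θ₀ = arccos -0.720 = 136.1°.
The Moon is waxing (0°–180°), so θ = 136.1° directly.
That fraction of the synodic month is 136.1/360 × 29.53 d ≈ 11.16 d.

11.2 days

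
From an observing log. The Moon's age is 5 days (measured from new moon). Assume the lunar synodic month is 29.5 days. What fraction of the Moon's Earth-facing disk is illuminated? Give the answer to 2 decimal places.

The Moon has covered 5/29.5 of its cycle, so θ ≈ 360° × 5/29.5 = 61.0°.
Illuminated fraction = (1 − cos 61.0°)/2 = (1 − 0.485)/2 ≈ 0.258.

0.26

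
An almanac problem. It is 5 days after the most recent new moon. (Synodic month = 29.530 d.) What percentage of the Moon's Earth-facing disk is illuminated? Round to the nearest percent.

26%

Phase angle: θ = 360°·(5 d)/(29.530 d) = 61.0°.
With cos θ = 0.485, the lit fraction is (1 − 0.485)/2 ≈ 0.257, so 26%.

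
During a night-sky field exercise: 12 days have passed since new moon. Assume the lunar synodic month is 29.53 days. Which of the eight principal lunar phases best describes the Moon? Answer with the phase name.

At 12/29.53 of the cycle, θ ≈ 146° — the waxing gibbous range.

waxing gibbous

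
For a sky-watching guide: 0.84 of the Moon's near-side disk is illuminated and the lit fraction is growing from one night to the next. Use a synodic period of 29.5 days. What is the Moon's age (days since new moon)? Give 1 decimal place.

10.9 days

cos θ = 1 − 2f = -0.680, giving a principal value of 132.8°.
Before full moon the principal value applies: θ = 132.8°.
Age = 29.5 × 132.8°/360° ≈ 10.89 days.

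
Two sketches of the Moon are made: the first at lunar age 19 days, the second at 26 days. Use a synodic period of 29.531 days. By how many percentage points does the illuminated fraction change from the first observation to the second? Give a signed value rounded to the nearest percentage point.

-68 pp

First observation: θ = 360°·19/29.531 = 231.6°, so f = 0.810.
Second observation: θ = 317.0°, f = 0.135.
Δf = 0.135 − 0.810 = -0.676, i.e. -68 pp.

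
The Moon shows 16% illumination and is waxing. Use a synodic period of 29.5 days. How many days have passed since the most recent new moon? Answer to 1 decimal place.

3.9 days

From f = (1 − cos θ)/2: cos θ = 1 − 2×0.16 = 0.680; arccos → 47.2°.
Waxing ⇒ before full, so θ = 47.2°.
That fraction of the synodic month is 47.2/360 × 29.5 d ≈ 3.86 d.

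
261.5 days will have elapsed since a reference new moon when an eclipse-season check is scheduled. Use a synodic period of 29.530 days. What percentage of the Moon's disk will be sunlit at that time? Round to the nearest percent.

261.5/29.530 = 8.855 lunations, so 8 complete cycles and 25.26 d into the next.
Phase angle: θ = 360°·(25.26 d)/(29.530 d) = 307.9°.
With cos θ = 0.615, the lit fraction is (1 − 0.615)/2 ≈ 0.193, so 19%.

19%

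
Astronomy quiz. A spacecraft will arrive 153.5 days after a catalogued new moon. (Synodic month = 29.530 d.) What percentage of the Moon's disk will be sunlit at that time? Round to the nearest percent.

153.5 d spans 5 complete synodic months (5 × 29.530 = 147.65 d) plus 5.85 d.
Phase angle: θ = 360°·(5.85 d)/(29.530 d) = 71.3°.
With cos θ = 0.320, the lit fraction is (1 − 0.320)/2 ≈ 0.340, so 34%.

34%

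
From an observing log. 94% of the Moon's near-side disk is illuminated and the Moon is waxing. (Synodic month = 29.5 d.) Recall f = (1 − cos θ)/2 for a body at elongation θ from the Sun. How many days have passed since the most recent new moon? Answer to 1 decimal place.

From f = (1 − cos θ)/2: cos θ = 1 − 2×0.94 = -0.880; arccos → 151.6°.
Waxing ⇒ before full, so θ = 151.6°.
At 360°/29.5 d per day, 151.6° corresponds to 12.43 days.

12.4 days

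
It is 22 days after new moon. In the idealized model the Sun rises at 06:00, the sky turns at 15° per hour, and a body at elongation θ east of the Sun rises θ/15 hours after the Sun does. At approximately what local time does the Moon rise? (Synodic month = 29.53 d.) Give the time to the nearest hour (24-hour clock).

Elongation θ = 360° × 22/29.53 ≈ 268.2°.
At 15° of sky rotation per hour, 268.2° corresponds to a 17.88 h lag.
06:00 + 17.88 h ≈ 23:53 → 00:00 to the nearest hour.

00:00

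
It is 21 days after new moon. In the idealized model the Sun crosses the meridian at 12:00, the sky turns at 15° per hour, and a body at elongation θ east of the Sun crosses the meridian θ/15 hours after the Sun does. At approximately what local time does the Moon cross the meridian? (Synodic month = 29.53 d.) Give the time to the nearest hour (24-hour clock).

The Moon has covered 21/29.53 of its cycle, so θ ≈ 360° × 21/29.53 = 256.0°.
Delay after the Sun = 256.0° / (15°/h) ≈ 17.07 h.
12:00 + 17.07 h ≈ 05:04 → 05:00 to the nearest hour.

05:00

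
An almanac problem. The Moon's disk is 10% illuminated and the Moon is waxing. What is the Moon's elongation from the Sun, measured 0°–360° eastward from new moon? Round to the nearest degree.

37°

Invert f = (1 − cos θ)/2 to get cos θ = 1 − 2(0.10) = 0.800, hence θ₀ = arccos 0.800 = 36.9°.
Waxing ⇒ before full, so θ = 36.9°.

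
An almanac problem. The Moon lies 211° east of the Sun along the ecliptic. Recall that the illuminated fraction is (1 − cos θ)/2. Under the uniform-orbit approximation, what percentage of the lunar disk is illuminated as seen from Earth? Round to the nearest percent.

f = (1 − cos 211°)/2 = (1 − (-0.857))/2 ≈ 0.929, i.e. 93%.

93%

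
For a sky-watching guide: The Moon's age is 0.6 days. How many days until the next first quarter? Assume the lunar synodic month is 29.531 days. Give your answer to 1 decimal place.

6.8 days

First quarter occurs at elongation 90°, i.e. at age 29.531 × 90/360 = 7.383 d.
That is 7.383 − 0.6 = 6.783 days ahead.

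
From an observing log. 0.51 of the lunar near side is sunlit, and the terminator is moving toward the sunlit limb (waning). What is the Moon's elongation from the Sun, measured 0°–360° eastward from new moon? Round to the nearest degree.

269°

Invert f = (1 − cos θ)/2 to get cos θ = 1 − 2(0.51) = -0.020, hence θ₀ = arccos -0.020 = 91.1°.
Since the Moon is past full (waning), take the reflex angle: θ = 360° − 91.1° = 268.9°.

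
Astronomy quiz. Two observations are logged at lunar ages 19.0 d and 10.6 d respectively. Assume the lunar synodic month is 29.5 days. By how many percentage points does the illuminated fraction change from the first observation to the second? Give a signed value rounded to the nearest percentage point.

θ₁ = 360° × 19.0/29.5 = 231.9°, f₁ = (1 − cos θ₁)/2 = 0.809.
θ₂ = 360° × 10.6/29.5 = 129.4°, f₂ = (1 − cos θ₂)/2 = 0.817.
Change = f₂ − f₁ = +0.008 → +1 percentage points.

+1 percentage points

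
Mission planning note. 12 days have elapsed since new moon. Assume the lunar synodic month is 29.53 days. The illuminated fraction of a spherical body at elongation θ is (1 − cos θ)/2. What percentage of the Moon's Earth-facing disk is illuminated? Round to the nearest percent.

Phase angle: θ = 360°·(12 d)/(29.53 d) = 146.3°.
cos 146.3° = (-0.832), so f = (1 − (-0.832))/2 = 0.916, so 92%.

92%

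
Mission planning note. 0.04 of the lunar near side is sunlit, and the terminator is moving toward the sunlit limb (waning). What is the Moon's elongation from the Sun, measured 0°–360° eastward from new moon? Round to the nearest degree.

337°

cos θ = 1 − 2f = 0.920, giving a principal value of 23.1°.
Waning ⇒ past full, so θ = 360° − 23.1° = 336.9°.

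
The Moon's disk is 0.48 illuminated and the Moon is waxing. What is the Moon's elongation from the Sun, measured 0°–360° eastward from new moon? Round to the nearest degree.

88°

From f = (1 − cos θ)/2: cos θ = 1 − 2×0.48 = 0.040; arccos → 87.7°.
Waxing ⇒ before full, so θ = 87.7°.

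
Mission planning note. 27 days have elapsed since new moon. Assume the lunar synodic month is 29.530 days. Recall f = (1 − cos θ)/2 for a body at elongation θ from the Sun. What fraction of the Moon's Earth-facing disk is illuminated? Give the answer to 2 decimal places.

Phase angle: θ = 360°·(27 d)/(29.530 d) = 329.2°.
With cos θ = 0.859, the lit fraction is (1 − 0.859)/2 ≈ 0.071.

0.07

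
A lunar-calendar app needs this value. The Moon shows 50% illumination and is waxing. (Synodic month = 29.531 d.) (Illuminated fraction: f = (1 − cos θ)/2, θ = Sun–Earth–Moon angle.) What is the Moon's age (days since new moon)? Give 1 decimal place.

cos θ = 1 − 2f = 0.000, giving a principal value of 90.0°.
The Moon is waxing (0°–180°), so θ = 90.0° directly.
Age = 29.531 × 90.0°/360° ≈ 7.38 days.

7.4 days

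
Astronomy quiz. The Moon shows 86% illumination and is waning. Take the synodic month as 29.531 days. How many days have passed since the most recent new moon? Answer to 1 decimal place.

18.4 days

Invert f = (1 − cos θ)/2 to get cos θ = 1 − 2(0.86) = -0.720, hence θ₀ = arccos -0.720 = 136.1°.
Waning ⇒ past full, so θ = 360° − 136.1° = 223.9°.
That fraction of the synodic month is 223.9/360 × 29.531 d ≈ 18.37 d.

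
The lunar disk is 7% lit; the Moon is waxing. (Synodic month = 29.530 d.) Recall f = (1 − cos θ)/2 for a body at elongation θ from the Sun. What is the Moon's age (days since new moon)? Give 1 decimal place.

2.5 days

Invert f = (1 − cos θ)/2 to get cos θ = 1 − 2(0.07) = 0.860, hence θ₀ = arccos 0.860 = 30.7°.
Waxing ⇒ before full, so θ = 30.7°.
At 360°/29.530 d per day, 30.7° corresponds to 2.52 days.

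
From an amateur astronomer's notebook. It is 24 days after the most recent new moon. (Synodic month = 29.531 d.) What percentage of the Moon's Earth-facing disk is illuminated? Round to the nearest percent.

31%

Phase angle: θ = 360°·(24 d)/(29.531 d) = 292.6°.
Illuminated fraction = (1 − cos 292.6°)/2 = (1 − 0.384)/2 ≈ 0.308, so 31%.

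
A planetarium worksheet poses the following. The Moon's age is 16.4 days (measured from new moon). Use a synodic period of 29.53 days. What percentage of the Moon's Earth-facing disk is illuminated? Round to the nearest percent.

97%

Phase angle: θ = 360°·(16.4 d)/(29.53 d) = 199.9°.
With cos θ = (-0.940), the lit fraction is (1 − (-0.940))/2 ≈ 0.970, so 97%.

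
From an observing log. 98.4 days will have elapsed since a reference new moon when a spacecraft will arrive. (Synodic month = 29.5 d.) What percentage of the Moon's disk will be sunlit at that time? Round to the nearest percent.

98.4/29.5 = 3.336 lunations, so 3 complete cycles and 9.90 d into the next.
Phase angle: θ = 360°·(9.90 d)/(29.5 d) = 120.8°.
cos 120.8° = (-0.512), so f = (1 − (-0.512))/2 = 0.756, so 76%.

76%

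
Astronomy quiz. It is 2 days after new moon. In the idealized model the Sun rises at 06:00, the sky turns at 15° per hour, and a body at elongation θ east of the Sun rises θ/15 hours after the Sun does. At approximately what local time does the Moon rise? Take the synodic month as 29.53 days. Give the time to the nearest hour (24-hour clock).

Phase angle: θ = 360°·(2 d)/(29.53 d) = 24.4°.
Delay after the Sun = 24.4° / (15°/h) ≈ 1.63 h.
06:00 + 1.63 h ≈ 07:38 → 08:00 to the nearest hour.

08:00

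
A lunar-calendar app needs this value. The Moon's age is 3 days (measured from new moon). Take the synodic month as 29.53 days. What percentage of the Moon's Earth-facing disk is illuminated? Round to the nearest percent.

10%

The Moon has covered 3/29.53 of its cycle, so θ ≈ 360° × 3/29.53 = 36.6°.
Illuminated fraction = (1 − cos 36.6°)/2 = (1 − 0.803)/2 ≈ 0.098, so 10%.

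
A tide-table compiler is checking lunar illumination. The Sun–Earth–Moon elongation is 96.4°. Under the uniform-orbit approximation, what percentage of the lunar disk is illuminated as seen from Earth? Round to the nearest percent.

f = (1 − cos 96.4°)/2 = (1 − (-0.111))/2 ≈ 0.556, i.e. 56%.

56%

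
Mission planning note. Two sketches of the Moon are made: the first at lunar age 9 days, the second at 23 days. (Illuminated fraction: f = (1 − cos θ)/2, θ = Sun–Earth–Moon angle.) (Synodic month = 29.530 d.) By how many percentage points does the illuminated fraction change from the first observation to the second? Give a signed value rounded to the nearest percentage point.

θ₁ = 360° × 9/29.530 = 109.7°, f₁ = (1 − cos θ₁)/2 = 0.669.
θ₂ = 360° × 23/29.530 = 280.4°, f₂ = (1 − cos θ₂)/2 = 0.410.
Change = f₂ − f₁ = -0.259 → -26 percentage points.

-26 pp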